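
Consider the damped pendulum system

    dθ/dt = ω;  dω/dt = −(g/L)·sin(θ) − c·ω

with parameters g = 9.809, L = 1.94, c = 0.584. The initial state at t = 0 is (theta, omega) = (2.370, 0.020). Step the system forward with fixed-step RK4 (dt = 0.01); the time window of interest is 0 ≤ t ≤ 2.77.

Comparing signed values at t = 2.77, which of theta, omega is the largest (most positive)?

t=0.000: state=(2.370, 0.020)
step 1 (dt=0.01): k1=(0.020, -3.537), k2=(0.002, -3.527), k3=(0.002, -3.527), k4=(-0.015, -3.517); state += dt/6·(k1+2k2+2k3+k4)
t=0.010: state=(2.370, -0.015)
t=0.020: state=(2.370, -0.050)
t=0.030: state=(2.369, -0.085)
continuing one RK4 step at a time; state shown every 10 steps (Δt=0.1):
t=0.100: state=(2.355, -0.325)
t=0.200: state=(2.305, -0.662)
t=0.300: state=(2.222, -1.002)
t=0.400: state=(2.105, -1.351)
t=0.500: state=(1.951, -1.715)
t=0.600: state=(1.761, -2.088)
t=0.700: state=(1.534, -2.458)
t=0.800: state=(1.271, -2.801)
t=0.900: state=(0.976, -3.084)
t=1.000: state=(0.657, -3.265)
t=1.100: state=(0.327, -3.310)
t=1.200: state=(0.000, -3.201)
t=1.300: state=(-0.308, -2.943)
t=1.400: state=(-0.584, -2.563)
t=1.500: state=(-0.818, -2.099)
t=1.600: state=(-1.003, -1.592)
t=1.700: state=(-1.136, -1.070)
t=1.800: state=(-1.217, -0.555)
t=1.900: state=(-1.247, -0.060)
t=2.000: state=(-1.230, 0.409)
t=2.100: state=(-1.167, 0.843)
t=2.200: state=(-1.062, 1.237)
t=2.300: state=(-0.921, 1.578)
t=2.400: state=(-0.749, 1.853)
t=2.500: state=(-0.553, 2.045)
t=2.600: state=(-0.343, 2.141)
t=2.700: state=(-0.128, 2.134)
t=2.770: state=(0.019, 2.067)
compare at T: theta=0.019, omega=2.067

largest component: omega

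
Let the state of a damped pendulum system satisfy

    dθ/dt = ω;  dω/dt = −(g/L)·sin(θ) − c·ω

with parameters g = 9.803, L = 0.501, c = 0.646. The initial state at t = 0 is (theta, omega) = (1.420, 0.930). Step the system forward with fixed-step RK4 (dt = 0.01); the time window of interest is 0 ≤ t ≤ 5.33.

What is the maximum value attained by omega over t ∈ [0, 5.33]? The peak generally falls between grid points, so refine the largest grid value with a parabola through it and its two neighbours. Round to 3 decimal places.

max omega = 4.089

t=0.000: state=(1.420, 0.930)
step 1 (dt=0.01): k1=(0.930, -19.946), k2=(0.830, -19.895), k3=(0.831, -19.893), k4=(0.731, -19.841); state += dt/6·(k1+2k2+2k3+k4)
t=0.010: state=(1.428, 0.731)
t=0.020: state=(1.435, 0.533)
t=0.030: state=(1.439, 0.336)
continuing one RK4 step at a time; state shown every 20 steps (Δt=0.2):
t=0.200: state=(1.224, -2.781)
t=0.400: state=(0.395, -5.099)
t=0.600: state=(-0.580, -4.053)
t=0.800: state=(-1.074, -0.742)
t=1.000: state=(-0.885, 2.492)
t=1.200: state=(-0.185, 4.083)
t=1.400: state=(0.551, 2.832)
t=1.600: state=(0.842, 0.003)
t=1.800: state=(0.575, -2.486)
t=2.000: state=(-0.030, -3.175)
t=2.200: state=(-0.542, -1.657)
t=2.400: state=(-0.637, 0.707)
t=2.600: state=(-0.307, 2.362)
t=2.800: state=(0.188, 2.267)
t=3.000: state=(0.496, 0.661)
t=3.200: state=(0.438, -1.169)
t=3.400: state=(0.095, -2.026)
t=3.600: state=(-0.271, -1.406)
t=3.800: state=(-0.409, 0.079)
t=4.000: state=(-0.255, 1.333)
t=4.200: state=(0.053, 1.542)
t=4.400: state=(0.288, 0.673)
t=4.600: state=(0.299, -0.542)
t=4.800: state=(0.106, -1.247)
t=5.000: state=(-0.136, -1.017)
t=5.200: state=(-0.256, -0.121)
t=5.330: state=(-0.230, 0.491)
largest grid value and its neighbours: omega(1.200)=4.08288, omega(1.210)=4.08857, omega(1.220)=4.08633
parabola through these three points peaks at t≈1.212 with omega≈4.08876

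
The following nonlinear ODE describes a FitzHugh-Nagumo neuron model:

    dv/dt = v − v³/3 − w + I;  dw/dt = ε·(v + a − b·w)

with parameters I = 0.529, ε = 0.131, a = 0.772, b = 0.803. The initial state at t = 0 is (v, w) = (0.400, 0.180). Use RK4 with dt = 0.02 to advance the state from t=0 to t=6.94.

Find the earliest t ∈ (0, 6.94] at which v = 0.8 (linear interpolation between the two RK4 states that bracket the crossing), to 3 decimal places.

t = 0.483

t=0.000: state=(0.400, 0.180)
step 1 (dt=0.02): k1=(0.728, 0.135), k2=(0.732, 0.135), k3=(0.732, 0.135), k4=(0.737, 0.136); state += dt/6·(k1+2k2+2k3+k4)
t=0.020: state=(0.415, 0.183)
t=0.040: state=(0.429, 0.185)
t=0.060: state=(0.445, 0.188)
t=0.480: state=(0.797, 0.255)
next step: t=0.500: state=(0.816, 0.258) — v has crossed 0.8
linear interpolation between t=0.480 (0.79744) and t=0.500 (0.81552) → t≈0.483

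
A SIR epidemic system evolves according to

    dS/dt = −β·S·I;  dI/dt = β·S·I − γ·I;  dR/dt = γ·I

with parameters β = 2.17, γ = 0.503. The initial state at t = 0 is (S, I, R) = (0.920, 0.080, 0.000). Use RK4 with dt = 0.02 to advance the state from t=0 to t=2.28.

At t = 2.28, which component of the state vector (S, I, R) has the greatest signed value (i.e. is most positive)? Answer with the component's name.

t=0.000: state=(0.920, 0.080, 0.000)
step 1 (dt=0.02): k1=(-0.160, 0.119, 0.040), k2=(-0.162, 0.121, 0.041), k3=(-0.162, 0.121, 0.041), k4=(-0.164, 0.123, 0.041); state += dt/6·(k1+2k2+2k3+k4)
t=0.020: state=(0.917, 0.082, 0.001)
t=0.040: state=(0.913, 0.085, 0.002)
t=0.060: state=(0.910, 0.087, 0.003)
continuing one RK4 step at a time; state shown every 5 steps (Δt=0.1):
t=0.100: state=(0.903, 0.093, 0.004)
t=0.200: state=(0.884, 0.107, 0.009)
t=0.300: state=(0.862, 0.123, 0.015)
t=0.400: state=(0.838, 0.141, 0.022)
t=0.500: state=(0.811, 0.160, 0.029)
t=0.600: state=(0.781, 0.181, 0.038)
t=0.700: state=(0.749, 0.203, 0.048)
t=0.800: state=(0.715, 0.226, 0.058)
t=0.900: state=(0.679, 0.250, 0.070)
t=1.000: state=(0.642, 0.275, 0.084)
t=1.100: state=(0.603, 0.299, 0.098)
t=1.200: state=(0.564, 0.323, 0.114)
t=1.300: state=(0.524, 0.345, 0.130)
t=1.400: state=(0.485, 0.367, 0.148)
t=1.500: state=(0.447, 0.386, 0.167)
t=1.600: state=(0.410, 0.402, 0.187)
t=1.700: state=(0.376, 0.417, 0.208)
t=1.800: state=(0.343, 0.428, 0.229)
t=1.900: state=(0.312, 0.437, 0.251)
t=2.000: state=(0.283, 0.444, 0.273)
t=2.100: state=(0.257, 0.447, 0.295)
t=2.200: state=(0.233, 0.449, 0.318)
t=2.280: state=(0.216, 0.448, 0.336)
compare at T: S=0.216, I=0.448, R=0.336

largest component: I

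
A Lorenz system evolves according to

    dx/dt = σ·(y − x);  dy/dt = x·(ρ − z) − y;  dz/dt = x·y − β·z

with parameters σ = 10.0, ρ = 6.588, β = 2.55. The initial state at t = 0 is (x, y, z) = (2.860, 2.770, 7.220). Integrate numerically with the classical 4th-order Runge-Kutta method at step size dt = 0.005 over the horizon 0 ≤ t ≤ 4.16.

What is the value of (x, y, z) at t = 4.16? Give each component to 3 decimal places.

t=0.000: state=(2.860, 2.770, 7.220)
step 1 (dt=0.005): k1=(-0.900, -4.578, -10.489), k2=(-0.992, -4.490, -10.461), k3=(-0.987, -4.490, -10.461), k4=(-1.075, -4.403, -10.433); state += dt/6·(k1+2k2+2k3+k4)
t=0.005: state=(2.855, 2.748, 7.168)
t=0.010: state=(2.849, 2.726, 7.116)
t=0.015: state=(2.843, 2.705, 7.064)
continuing one RK4 step at a time; state shown every 40 steps (Δt=0.2):
t=0.200: state=(2.524, 2.435, 5.384)
t=0.400: state=(2.645, 2.846, 4.274)
t=0.600: state=(3.263, 3.657, 4.081)
t=0.800: state=(4.077, 4.443, 4.850)
t=1.000: state=(4.496, 4.509, 6.029)
t=1.200: state=(4.165, 3.876, 6.490)
t=1.400: state=(3.595, 3.364, 6.048)
t=1.600: state=(3.332, 3.302, 5.397)
t=1.800: state=(3.440, 3.562, 5.047)
t=2.000: state=(3.746, 3.908, 5.149)
t=2.200: state=(4.000, 4.075, 5.550)
t=2.400: state=(4.013, 3.955, 5.876)
t=2.600: state=(3.830, 3.724, 5.881)
t=2.800: state=(3.655, 3.598, 5.658)
t=3.000: state=(3.618, 3.635, 5.444)
t=3.200: state=(3.703, 3.763, 5.390)
t=3.400: state=(3.819, 3.867, 5.496)
t=3.600: state=(3.872, 3.874, 5.644)
t=3.800: state=(3.836, 3.802, 5.709)
t=4.000: state=(3.762, 3.729, 5.664)
t=4.160: state=(3.723, 3.709, 5.591)

(x, y, z) = (3.723, 3.709, 5.591)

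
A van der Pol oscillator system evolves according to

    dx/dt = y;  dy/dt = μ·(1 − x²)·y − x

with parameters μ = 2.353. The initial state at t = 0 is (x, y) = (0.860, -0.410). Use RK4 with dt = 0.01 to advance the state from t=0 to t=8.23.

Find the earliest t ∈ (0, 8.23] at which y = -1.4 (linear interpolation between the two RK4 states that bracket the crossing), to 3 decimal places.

t=0.000: state=(0.860, -0.410)
step 1 (dt=0.01): k1=(-0.410, -1.111), k2=(-0.416, -1.116), k3=(-0.416, -1.116), k4=(-0.421, -1.121); state += dt/6·(k1+2k2+2k3+k4)
t=0.010: state=(0.856, -0.421)
t=0.020: state=(0.852, -0.432)
t=0.030: state=(0.847, -0.444)
continuing one RK4 step at a time; state shown every 50 steps (Δt=0.5):
t=0.500: state=(0.478, -1.247)
t=0.550: state=(0.412, -1.394)
next step: t=0.560: state=(0.398, -1.426) — y has crossed -1.4
linear interpolation between t=0.550 (-1.39374) and t=0.560 (-1.42552) → t≈0.552

t = 0.552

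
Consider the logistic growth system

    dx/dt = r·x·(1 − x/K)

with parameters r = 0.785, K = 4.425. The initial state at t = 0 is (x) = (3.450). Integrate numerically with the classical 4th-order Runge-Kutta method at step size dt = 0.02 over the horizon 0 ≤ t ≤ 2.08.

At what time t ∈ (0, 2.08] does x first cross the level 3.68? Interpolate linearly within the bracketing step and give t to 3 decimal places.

t=0.000: state=(3.450)
step 1 (dt=0.02): k1=(0.597), k2=(0.594), k3=(0.594), k4=(0.591); state += dt/6·(k1+2k2+2k3+k4)
t=0.020: state=(3.462)
t=0.040: state=(3.474)
t=0.060: state=(3.485)
continuing one RK4 step at a time; state shown every 5 steps (Δt=0.1):
t=0.100: state=(3.508)
t=0.200: state=(3.564)
t=0.300: state=(3.617)
t=0.400: state=(3.668)
t=0.420: state=(3.678)
next step: t=0.440: state=(3.687) — x has crossed 3.68
linear interpolation between t=0.420 (3.67759) and t=0.440 (3.68729) → t≈0.425

t = 0.425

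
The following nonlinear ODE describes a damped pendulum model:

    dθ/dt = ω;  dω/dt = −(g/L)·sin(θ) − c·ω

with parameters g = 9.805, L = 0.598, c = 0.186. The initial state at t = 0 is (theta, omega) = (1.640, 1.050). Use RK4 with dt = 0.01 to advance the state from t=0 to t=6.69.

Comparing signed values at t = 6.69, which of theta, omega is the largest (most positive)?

largest component: omega

t=0.000: state=(1.640, 1.050)
step 1 (dt=0.01): k1=(1.050, -16.552), k2=(0.967, -16.531), k3=(0.967, -16.531), k4=(0.885, -16.510); state += dt/6·(k1+2k2+2k3+k4)
t=0.010: state=(1.650, 0.885)
t=0.020: state=(1.658, 0.720)
t=0.030: state=(1.664, 0.555)
continuing one RK4 step at a time; state shown every 25 steps (Δt=0.25):
t=0.250: state=(1.394, -2.988)
t=0.500: state=(0.236, -5.743)
t=0.750: state=(-1.057, -3.834)
t=1.000: state=(-1.512, 0.229)
t=1.250: state=(-0.961, 4.042)
t=1.500: state=(0.288, 5.164)
t=1.750: state=(1.245, 2.069)
t=2.000: state=(1.260, -1.918)
t=2.250: state=(0.369, -4.796)
t=2.500: state=(-0.785, -3.689)
t=2.750: state=(-1.260, 0.018)
t=3.000: state=(-0.792, 3.549)
t=3.250: state=(0.289, 4.386)
t=3.500: state=(1.077, 1.536)
t=3.750: state=(0.997, -2.124)
t=4.000: state=(0.137, -4.248)
t=4.250: state=(-0.799, -2.663)
t=4.500: state=(-1.040, 0.805)
t=4.750: state=(-0.450, 3.605)
t=5.000: state=(0.495, 3.317)
t=5.250: state=(0.976, 0.319)
t=5.500: state=(0.650, -2.758)
t=5.750: state=(-0.209, -3.531)
t=6.000: state=(-0.846, -1.216)
t=6.250: state=(-0.754, 1.885)
t=6.500: state=(-0.034, 3.411)
t=6.690: state=(0.552, 2.470)
compare at T: theta=0.552, omega=2.470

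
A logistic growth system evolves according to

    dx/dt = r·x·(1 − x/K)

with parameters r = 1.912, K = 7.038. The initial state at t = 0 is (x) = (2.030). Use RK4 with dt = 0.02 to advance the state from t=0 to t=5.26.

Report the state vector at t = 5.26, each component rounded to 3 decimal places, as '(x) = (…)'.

(x) = (7.037)

t=0.000: state=(2.030)
step 1 (dt=0.02): k1=(2.762), k2=(2.784), k3=(2.784), k4=(2.806); state += dt/6·(k1+2k2+2k3+k4)
t=0.020: state=(2.086)
t=0.040: state=(2.142)
t=0.060: state=(2.200)
continuing one RK4 step at a time; state shown every 10 steps (Δt=0.2):
t=0.200: state=(2.623)
t=0.400: state=(3.276)
t=0.600: state=(3.947)
t=0.800: state=(4.587)
t=1.000: state=(5.158)
t=1.200: state=(5.636)
t=1.400: state=(6.017)
t=1.600: state=(6.308)
t=1.800: state=(6.523)
t=2.000: state=(6.678)
t=2.200: state=(6.788)
t=2.400: state=(6.866)
t=2.600: state=(6.920)
t=2.800: state=(6.957)
t=3.000: state=(6.982)
t=3.200: state=(7.000)
t=3.400: state=(7.012)
t=3.600: state=(7.020)
t=3.800: state=(7.026)
t=4.000: state=(7.030)
t=4.200: state=(7.032)
t=4.400: state=(7.034)
t=4.600: state=(7.035)
t=4.800: state=(7.036)
t=5.000: state=(7.037)
t=5.200: state=(7.037)
t=5.260: state=(7.037)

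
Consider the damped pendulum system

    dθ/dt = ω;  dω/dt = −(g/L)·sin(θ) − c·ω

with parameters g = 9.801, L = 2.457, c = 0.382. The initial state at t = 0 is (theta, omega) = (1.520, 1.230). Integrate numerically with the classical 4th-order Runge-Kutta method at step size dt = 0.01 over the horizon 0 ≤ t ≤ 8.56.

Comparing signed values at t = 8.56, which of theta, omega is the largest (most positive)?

largest component: omega

t=0.000: state=(1.520, 1.230)
step 1 (dt=0.01): k1=(1.230, -4.454), k2=(1.208, -4.446), k3=(1.208, -4.446), k4=(1.186, -4.439); state += dt/6·(k1+2k2+2k3+k4)
t=0.010: state=(1.532, 1.186)
t=0.020: state=(1.544, 1.141)
t=0.030: state=(1.555, 1.097)
continuing one RK4 step at a time; state shown every 50 steps (Δt=0.5):
t=0.500: state=(1.613, -0.792)
t=1.000: state=(0.798, -2.332)
t=1.500: state=(-0.430, -2.194)
t=2.000: state=(-1.120, -0.464)
t=2.500: state=(-0.909, 1.215)
t=3.000: state=(-0.075, 1.859)
t=3.500: state=(0.672, 0.926)
t=4.000: state=(0.769, -0.515)
t=4.500: state=(0.259, -1.350)
t=5.000: state=(-0.370, -0.970)
t=5.500: state=(-0.591, 0.115)
t=6.000: state=(-0.303, 0.924)
t=6.500: state=(0.181, 0.853)
t=7.000: state=(0.432, 0.096)
t=7.500: state=(0.288, -0.606)
t=8.000: state=(-0.068, -0.695)
t=8.500: state=(-0.306, -0.193)
t=8.560: state=(-0.315, -0.116)
compare at T: theta=-0.315, omega=-0.116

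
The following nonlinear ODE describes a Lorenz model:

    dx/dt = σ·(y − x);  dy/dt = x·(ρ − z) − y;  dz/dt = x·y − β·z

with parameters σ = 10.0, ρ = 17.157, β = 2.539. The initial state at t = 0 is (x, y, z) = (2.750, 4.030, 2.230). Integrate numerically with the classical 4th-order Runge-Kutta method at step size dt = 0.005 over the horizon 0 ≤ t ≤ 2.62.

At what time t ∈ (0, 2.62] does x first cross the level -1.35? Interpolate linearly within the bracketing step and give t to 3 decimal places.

t=0.000: state=(2.750, 4.030, 2.230)
step 1 (dt=0.005): k1=(12.800, 37.019, 5.421), k2=(13.405, 37.367, 5.773), k3=(13.399, 37.386, 5.779), k4=(13.999, 37.751, 6.144); state += dt/6·(k1+2k2+2k3+k4)
t=0.005: state=(2.817, 4.217, 2.259)
t=0.010: state=(2.890, 4.408, 2.292)
t=0.015: state=(2.969, 4.603, 2.328)
continuing one RK4 step at a time; state shown every 20 steps (Δt=0.1):
t=0.100: state=(5.183, 8.778, 3.948)
t=0.200: state=(9.766, 14.851, 11.193)
t=0.300: state=(12.832, 12.261, 24.104)
t=0.400: state=(8.390, 1.759, 25.366)
t=0.500: state=(2.730, -1.333, 19.621)
t=0.600: state=(0.144, -1.301, 15.079)
t=0.700: state=(-0.761, -1.342, 11.743)
t=0.800: state=(-1.300, -1.888, 9.258)
t=0.805: state=(-1.330, -1.931, 9.153)
next step: t=0.810: state=(-1.360, -1.975, 9.051) — x has crossed -1.35
linear interpolation between t=0.805 (-1.33002) and t=0.810 (-1.36041) → t≈0.808

t = 0.808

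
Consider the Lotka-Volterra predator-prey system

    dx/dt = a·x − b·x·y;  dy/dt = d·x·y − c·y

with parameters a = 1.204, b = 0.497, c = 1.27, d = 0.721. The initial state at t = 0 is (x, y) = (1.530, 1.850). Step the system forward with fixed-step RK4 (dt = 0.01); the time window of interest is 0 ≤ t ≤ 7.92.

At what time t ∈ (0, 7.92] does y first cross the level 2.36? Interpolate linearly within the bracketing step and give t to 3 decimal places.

t=0.000: state=(1.530, 1.850)
step 1 (dt=0.01): k1=(0.435, -0.309), k2=(0.437, -0.306), k3=(0.437, -0.306), k4=(0.439, -0.302); state += dt/6·(k1+2k2+2k3+k4)
t=0.010: state=(1.534, 1.847)
t=0.020: state=(1.539, 1.844)
t=0.030: state=(1.543, 1.841)
continuing one RK4 step at a time; state shown every 50 steps (Δt=0.5):
t=0.500: state=(1.786, 1.779)
t=1.000: state=(2.075, 1.891)
t=1.500: state=(2.286, 2.210)
t=1.660: state=(2.312, 2.352)
next step: t=1.670: state=(2.313, 2.361) — y has crossed 2.36
linear interpolation between t=1.660 (2.35171) and t=1.670 (2.36107) → t≈1.669

t = 1.669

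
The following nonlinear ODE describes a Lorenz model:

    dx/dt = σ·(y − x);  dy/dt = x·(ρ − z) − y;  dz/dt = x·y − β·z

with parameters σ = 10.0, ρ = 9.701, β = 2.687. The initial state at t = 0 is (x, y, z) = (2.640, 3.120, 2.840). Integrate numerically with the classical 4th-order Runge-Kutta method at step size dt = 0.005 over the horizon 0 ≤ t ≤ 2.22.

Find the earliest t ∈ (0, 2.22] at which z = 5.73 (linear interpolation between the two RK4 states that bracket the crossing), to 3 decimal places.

t = 0.245

t=0.000: state=(2.640, 3.120, 2.840)
step 1 (dt=0.005): k1=(4.800, 14.993, 0.606), k2=(5.055, 15.034, 0.738), k3=(5.049, 15.037, 0.740), k4=(5.299, 15.081, 0.875); state += dt/6·(k1+2k2+2k3+k4)
t=0.005: state=(2.665, 3.195, 2.844)
t=0.010: state=(2.693, 3.271, 2.849)
t=0.015: state=(2.723, 3.347, 2.855)
continuing one RK4 step at a time; state shown every 20 steps (Δt=0.1):
t=0.100: state=(3.530, 4.759, 3.236)
t=0.200: state=(5.000, 6.654, 4.640)
t=0.245: state=(5.756, 7.433, 5.726)
next step: t=0.250: state=(5.839, 7.509, 5.865) — z has crossed 5.73
linear interpolation between t=0.245 (5.72594) and t=0.250 (5.86464) → t≈0.245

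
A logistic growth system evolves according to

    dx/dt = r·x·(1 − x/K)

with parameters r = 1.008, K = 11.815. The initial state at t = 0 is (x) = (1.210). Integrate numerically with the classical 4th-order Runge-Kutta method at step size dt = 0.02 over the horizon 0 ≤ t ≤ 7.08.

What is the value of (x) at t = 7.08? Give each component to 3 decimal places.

(x) = (11.733)

t=0.000: state=(1.210)
step 1 (dt=0.02): k1=(1.095), k2=(1.104), k3=(1.104), k4=(1.112); state += dt/6·(k1+2k2+2k3+k4)
t=0.020: state=(1.232)
t=0.040: state=(1.254)
t=0.060: state=(1.277)
continuing one RK4 step at a time; state shown every 25 steps (Δt=0.5):
t=0.500: state=(1.877)
t=1.000: state=(2.814)
t=1.500: state=(4.029)
t=2.000: state=(5.451)
t=2.500: state=(6.929)
t=3.000: state=(8.285)
t=3.500: state=(9.397)
t=4.000: state=(10.225)
t=4.500: state=(10.801)
t=5.000: state=(11.181)
t=5.500: state=(11.423)
t=6.000: state=(11.575)
t=6.500: state=(11.669)
t=7.000: state=(11.726)
t=7.080: state=(11.733)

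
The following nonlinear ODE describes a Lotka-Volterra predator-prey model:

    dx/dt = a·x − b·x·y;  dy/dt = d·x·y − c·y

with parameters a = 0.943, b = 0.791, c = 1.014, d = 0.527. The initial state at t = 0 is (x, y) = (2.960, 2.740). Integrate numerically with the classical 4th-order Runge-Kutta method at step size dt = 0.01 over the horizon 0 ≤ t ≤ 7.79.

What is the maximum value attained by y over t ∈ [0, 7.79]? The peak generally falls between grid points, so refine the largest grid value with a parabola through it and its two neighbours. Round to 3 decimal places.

t=0.000: state=(2.960, 2.740)
step 1 (dt=0.01): k1=(-3.624, 1.496), k2=(-3.619, 1.474), k3=(-3.619, 1.474), k4=(-3.614, 1.451); state += dt/6·(k1+2k2+2k3+k4)
t=0.010: state=(2.924, 2.755)
t=0.020: state=(2.888, 2.769)
t=0.030: state=(2.852, 2.783)
continuing one RK4 step at a time; state shown every 50 steps (Δt=0.5):
t=0.500: state=(1.495, 2.914)
t=1.000: state=(0.836, 2.353)
t=1.500: state=(0.603, 1.703)
t=2.000: state=(0.548, 1.191)
t=2.500: state=(0.591, 0.832)
t=3.000: state=(0.717, 0.594)
t=3.500: state=(0.938, 0.444)
t=4.000: state=(1.285, 0.357)
t=4.500: state=(1.803, 0.322)
t=5.000: state=(2.540, 0.342)
t=5.500: state=(3.492, 0.454)
t=6.000: state=(4.431, 0.781)
t=6.500: state=(4.537, 1.583)
t=7.000: state=(3.105, 2.677)
t=7.500: state=(1.579, 2.938)
t=7.790: state=(1.087, 2.675)
largest grid value and its neighbours: y(0.310)=2.97666, y(0.320)=2.97683, y(0.330)=2.97658
parabola through these three points peaks at t≈0.319 with y≈2.97683

max y = 2.977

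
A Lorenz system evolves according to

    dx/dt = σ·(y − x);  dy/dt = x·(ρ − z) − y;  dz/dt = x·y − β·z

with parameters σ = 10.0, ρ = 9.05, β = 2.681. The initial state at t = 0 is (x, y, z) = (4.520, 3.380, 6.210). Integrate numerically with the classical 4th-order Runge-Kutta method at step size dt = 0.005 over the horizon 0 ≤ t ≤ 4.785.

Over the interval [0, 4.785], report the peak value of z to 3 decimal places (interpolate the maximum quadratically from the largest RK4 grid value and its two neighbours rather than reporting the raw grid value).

max z = 9.274

t=0.000: state=(4.520, 3.380, 6.210)
step 1 (dt=0.005): k1=(-11.400, 9.457, -1.371), k2=(-10.879, 9.368, -1.352), k3=(-10.894, 9.371, -1.349), k4=(-10.387, 9.285, -1.328); state += dt/6·(k1+2k2+2k3+k4)
t=0.005: state=(4.466, 3.427, 6.203)
t=0.010: state=(4.416, 3.473, 6.197)
t=0.015: state=(4.371, 3.518, 6.190)
continuing one RK4 step at a time; state shown every 40 steps (Δt=0.2):
t=0.200: state=(4.449, 4.939, 6.432)
t=0.400: state=(5.412, 5.717, 8.020)
t=0.600: state=(5.307, 4.930, 9.257)
t=0.800: state=(4.401, 4.006, 8.677)
t=1.000: state=(3.996, 3.994, 7.578)
t=1.200: state=(4.310, 4.587, 7.172)
t=1.400: state=(4.893, 5.136, 7.731)
t=1.600: state=(5.078, 5.002, 8.527)
t=1.800: state=(4.709, 4.475, 8.567)
t=2.000: state=(4.359, 4.273, 8.020)
t=2.200: state=(4.392, 4.498, 7.631)
t=2.400: state=(4.679, 4.828, 7.760)
t=2.600: state=(4.867, 4.887, 8.177)
t=2.800: state=(4.762, 4.656, 8.353)
t=3.000: state=(4.551, 4.470, 8.147)
t=3.200: state=(4.492, 4.516, 7.885)
t=3.400: state=(4.610, 4.688, 7.857)
t=3.600: state=(4.739, 4.777, 8.043)
t=3.800: state=(4.736, 4.699, 8.194)
t=4.000: state=(4.633, 4.580, 8.149)
t=4.200: state=(4.568, 4.561, 8.006)
t=4.400: state=(4.602, 4.637, 7.943)
t=4.600: state=(4.675, 4.705, 8.010)
t=4.785: state=(4.701, 4.696, 8.100)
largest grid value and its neighbours: z(0.620)=9.27356, z(0.625)=9.27429, z(0.630)=9.27375
parabola through these three points peaks at t≈0.625 with z≈9.27430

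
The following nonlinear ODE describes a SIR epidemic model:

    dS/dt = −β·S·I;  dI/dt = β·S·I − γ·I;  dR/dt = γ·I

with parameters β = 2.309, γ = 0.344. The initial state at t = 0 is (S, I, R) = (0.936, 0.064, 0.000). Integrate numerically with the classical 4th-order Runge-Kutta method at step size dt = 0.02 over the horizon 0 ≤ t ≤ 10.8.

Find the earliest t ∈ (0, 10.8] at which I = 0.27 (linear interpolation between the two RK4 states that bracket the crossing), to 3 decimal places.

t=0.000: state=(0.936, 0.064, 0.000)
step 1 (dt=0.02): k1=(-0.138, 0.116, 0.022), k2=(-0.141, 0.118, 0.022), k3=(-0.141, 0.118, 0.022), k4=(-0.143, 0.120, 0.023); state += dt/6·(k1+2k2+2k3+k4)
t=0.020: state=(0.933, 0.066, 0.000)
t=0.040: state=(0.930, 0.069, 0.001)
t=0.060: state=(0.927, 0.071, 0.001)
continuing one RK4 step at a time; state shown every 25 steps (Δt=0.5):
t=0.500: state=(0.832, 0.151, 0.018)
t=0.900: state=(0.688, 0.266, 0.046)
next step: t=0.920: state=(0.680, 0.273, 0.048) — I has crossed 0.27
linear interpolation between t=0.900 (0.26592) and t=0.920 (0.27257) → t≈0.912

t = 0.912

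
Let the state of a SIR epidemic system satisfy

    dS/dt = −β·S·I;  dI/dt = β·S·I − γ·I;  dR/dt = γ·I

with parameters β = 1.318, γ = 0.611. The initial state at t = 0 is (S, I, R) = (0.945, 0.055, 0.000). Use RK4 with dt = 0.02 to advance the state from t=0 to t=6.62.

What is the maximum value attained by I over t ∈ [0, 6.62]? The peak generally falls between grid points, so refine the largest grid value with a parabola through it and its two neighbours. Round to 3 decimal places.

max I = 0.206

t=0.000: state=(0.945, 0.055, 0.000)
step 1 (dt=0.02): k1=(-0.069, 0.035, 0.034), k2=(-0.069, 0.035, 0.034), k3=(-0.069, 0.035, 0.034), k4=(-0.069, 0.035, 0.034); state += dt/6·(k1+2k2+2k3+k4)
t=0.020: state=(0.944, 0.056, 0.001)
t=0.040: state=(0.942, 0.056, 0.001)
t=0.060: state=(0.941, 0.057, 0.002)
continuing one RK4 step at a time; state shown every 25 steps (Δt=0.5):
t=0.500: state=(0.906, 0.075, 0.020)
t=1.000: state=(0.856, 0.098, 0.046)
t=1.500: state=(0.795, 0.125, 0.080)
t=2.000: state=(0.726, 0.152, 0.122)
t=2.500: state=(0.651, 0.176, 0.173)
t=3.000: state=(0.576, 0.194, 0.229)
t=3.500: state=(0.505, 0.205, 0.290)
t=4.000: state=(0.441, 0.206, 0.353)
t=4.500: state=(0.386, 0.199, 0.415)
t=5.000: state=(0.340, 0.186, 0.474)
t=5.500: state=(0.302, 0.169, 0.529)
t=6.000: state=(0.272, 0.151, 0.577)
t=6.500: state=(0.248, 0.132, 0.621)
t=6.620: state=(0.243, 0.127, 0.630)
largest grid value and its neighbours: I(3.800)=0.20625, I(3.820)=0.20625, I(3.840)=0.20624
parabola through these three points peaks at t≈3.816 with I≈0.20625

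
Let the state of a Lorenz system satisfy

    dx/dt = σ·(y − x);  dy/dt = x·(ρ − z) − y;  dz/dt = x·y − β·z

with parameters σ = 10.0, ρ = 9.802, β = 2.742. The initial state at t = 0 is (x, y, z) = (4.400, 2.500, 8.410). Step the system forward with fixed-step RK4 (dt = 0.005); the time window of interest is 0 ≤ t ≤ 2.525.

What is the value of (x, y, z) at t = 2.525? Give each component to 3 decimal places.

(x, y, z) = (5.055, 5.288, 8.447)

t=0.000: state=(4.400, 2.500, 8.410)
step 1 (dt=0.005): k1=(-19.000, 3.625, -12.060), k2=(-18.434, 3.681, -12.057), k3=(-18.447, 3.683, -12.053), k4=(-17.894, 3.738, -12.046); state += dt/6·(k1+2k2+2k3+k4)
t=0.005: state=(4.308, 2.518, 8.350)
t=0.010: state=(4.221, 2.537, 8.290)
t=0.015: state=(4.139, 2.557, 8.230)
continuing one RK4 step at a time; state shown every 20 steps (Δt=0.1):
t=0.100: state=(3.359, 2.961, 7.280)
t=0.200: state=(3.335, 3.607, 6.479)
t=0.300: state=(3.809, 4.454, 6.181)
t=0.400: state=(4.571, 5.422, 6.521)
t=0.500: state=(5.429, 6.240, 7.545)
t=0.600: state=(6.071, 6.482, 8.998)
t=0.700: state=(6.168, 5.942, 10.220)
t=0.800: state=(5.677, 4.984, 10.609)
t=0.900: state=(4.926, 4.186, 10.167)
t=1.000: state=(4.297, 3.807, 9.312)
t=1.100: state=(3.972, 3.812, 8.435)
t=1.200: state=(3.964, 4.098, 7.771)
t=1.300: state=(4.216, 4.571, 7.454)
t=1.400: state=(4.642, 5.118, 7.549)
t=1.500: state=(5.121, 5.574, 8.040)
t=1.600: state=(5.491, 5.752, 8.768)
t=1.700: state=(5.604, 5.562, 9.436)
t=1.800: state=(5.422, 5.121, 9.758)
t=1.900: state=(5.059, 4.666, 9.653)
t=2.000: state=(4.693, 4.377, 9.250)
t=2.100: state=(4.457, 4.308, 8.754)
t=2.200: state=(4.400, 4.432, 8.337)
t=2.300: state=(4.509, 4.687, 8.110)
t=2.400: state=(4.733, 4.990, 8.123)
t=2.500: state=(4.994, 5.244, 8.361)
t=2.525: state=(5.055, 5.288, 8.447)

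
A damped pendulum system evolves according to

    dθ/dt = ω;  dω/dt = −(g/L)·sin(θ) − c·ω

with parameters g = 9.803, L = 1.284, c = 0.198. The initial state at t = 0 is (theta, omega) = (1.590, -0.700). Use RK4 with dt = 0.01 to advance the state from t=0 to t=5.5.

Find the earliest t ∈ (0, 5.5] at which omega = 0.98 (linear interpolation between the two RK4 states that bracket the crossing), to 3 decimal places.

t = 1.368

t=0.000: state=(1.590, -0.700)
step 1 (dt=0.01): k1=(-0.700, -7.495), k2=(-0.737, -7.488), k3=(-0.737, -7.488), k4=(-0.775, -7.481); state += dt/6·(k1+2k2+2k3+k4)
t=0.010: state=(1.583, -0.775)
t=0.020: state=(1.575, -0.850)
t=0.030: state=(1.566, -0.924)
continuing one RK4 step at a time; state shown every 20 steps (Δt=0.2):
t=0.200: state=(1.303, -2.157)
t=0.400: state=(0.744, -3.349)
t=0.600: state=(0.015, -3.767)
t=0.800: state=(-0.690, -3.117)
t=1.000: state=(-1.186, -1.781)
t=1.200: state=(-1.391, -0.266)
t=1.360: state=(-1.338, 0.923)
next step: t=1.370: state=(-1.328, 0.995) — omega has crossed 0.98
linear interpolation between t=1.360 (0.92273) and t=1.370 (0.99504) → t≈1.368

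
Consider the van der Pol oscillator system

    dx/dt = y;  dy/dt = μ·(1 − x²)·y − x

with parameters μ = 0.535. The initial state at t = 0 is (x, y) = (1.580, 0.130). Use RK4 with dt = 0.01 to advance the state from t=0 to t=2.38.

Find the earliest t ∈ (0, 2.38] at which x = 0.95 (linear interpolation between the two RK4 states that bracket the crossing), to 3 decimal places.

t = 1.090

t=0.000: state=(1.580, 0.130)
step 1 (dt=0.01): k1=(0.130, -1.684), k2=(0.122, -1.678), k3=(0.122, -1.678), k4=(0.113, -1.672); state += dt/6·(k1+2k2+2k3+k4)
t=0.010: state=(1.581, 0.113)
t=0.020: state=(1.582, 0.097)
t=0.030: state=(1.583, 0.080)
continuing one RK4 step at a time; state shown every 10 steps (Δt=0.1):
t=0.100: state=(1.585, -0.032)
t=0.200: state=(1.574, -0.182)
t=0.300: state=(1.549, -0.319)
t=0.400: state=(1.511, -0.444)
t=0.500: state=(1.460, -0.560)
t=0.600: state=(1.399, -0.669)
t=0.700: state=(1.327, -0.772)
t=0.800: state=(1.244, -0.872)
t=0.900: state=(1.152, -0.971)
t=1.000: state=(1.050, -1.069)
t=1.090: state=(0.950, -1.159)
next step: t=1.100: state=(0.938, -1.169) — x has crossed 0.95
linear interpolation between t=1.090 (0.95004) and t=1.100 (0.93840) → t≈1.090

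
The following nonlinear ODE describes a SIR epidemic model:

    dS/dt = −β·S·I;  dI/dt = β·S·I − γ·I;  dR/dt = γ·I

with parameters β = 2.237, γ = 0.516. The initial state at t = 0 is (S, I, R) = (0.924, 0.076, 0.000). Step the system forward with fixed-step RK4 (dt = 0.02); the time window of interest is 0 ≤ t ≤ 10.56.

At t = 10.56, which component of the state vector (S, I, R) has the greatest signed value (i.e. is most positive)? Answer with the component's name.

largest component: R

t=0.000: state=(0.924, 0.076, 0.000)
step 1 (dt=0.02): k1=(-0.157, 0.118, 0.039), k2=(-0.159, 0.119, 0.040), k3=(-0.159, 0.119, 0.040), k4=(-0.161, 0.121, 0.040); state += dt/6·(k1+2k2+2k3+k4)
t=0.020: state=(0.921, 0.078, 0.001)
t=0.040: state=(0.918, 0.081, 0.002)
t=0.060: state=(0.914, 0.083, 0.002)
continuing one RK4 step at a time; state shown every 25 steps (Δt=0.5):
t=0.500: state=(0.815, 0.156, 0.029)
t=1.000: state=(0.642, 0.274, 0.084)
t=1.500: state=(0.442, 0.388, 0.170)
t=2.000: state=(0.276, 0.445, 0.279)
t=2.500: state=(0.167, 0.438, 0.394)
t=3.000: state=(0.105, 0.393, 0.502)
t=3.500: state=(0.070, 0.334, 0.596)
t=4.000: state=(0.050, 0.276, 0.675)
t=4.500: state=(0.038, 0.224, 0.739)
t=5.000: state=(0.030, 0.179, 0.791)
t=5.500: state=(0.025, 0.143, 0.832)
t=6.000: state=(0.022, 0.113, 0.865)
t=6.500: state=(0.019, 0.090, 0.891)
t=7.000: state=(0.018, 0.071, 0.912)
t=7.500: state=(0.017, 0.056, 0.928)
t=8.000: state=(0.016, 0.044, 0.941)
t=8.500: state=(0.015, 0.034, 0.951)
t=9.000: state=(0.014, 0.027, 0.958)
t=9.500: state=(0.014, 0.021, 0.965)
t=10.000: state=(0.014, 0.017, 0.970)
t=10.500: state=(0.014, 0.013, 0.973)
t=10.560: state=(0.014, 0.013, 0.974)
compare at T: S=0.014, I=0.013, R=0.974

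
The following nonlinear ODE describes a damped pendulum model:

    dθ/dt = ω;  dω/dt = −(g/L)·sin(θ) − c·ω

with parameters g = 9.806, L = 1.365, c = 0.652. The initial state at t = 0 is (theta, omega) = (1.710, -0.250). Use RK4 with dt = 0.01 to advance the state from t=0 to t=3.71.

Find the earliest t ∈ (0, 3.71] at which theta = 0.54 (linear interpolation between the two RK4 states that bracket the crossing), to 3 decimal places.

t=0.000: state=(1.710, -0.250)
step 1 (dt=0.01): k1=(-0.250, -6.951), k2=(-0.285, -6.930), k3=(-0.285, -6.930), k4=(-0.319, -6.909); state += dt/6·(k1+2k2+2k3+k4)
t=0.010: state=(1.707, -0.319)
t=0.020: state=(1.704, -0.388)
t=0.030: state=(1.699, -0.457)
continuing one RK4 step at a time; state shown every 20 steps (Δt=0.2):
t=0.200: state=(1.526, -1.561)
t=0.400: state=(1.098, -2.667)
t=0.580: state=(0.557, -3.262)
next step: t=0.590: state=(0.524, -3.278) — theta has crossed 0.54
linear interpolation between t=0.580 (0.55668) and t=0.590 (0.52398) → t≈0.585

t = 0.585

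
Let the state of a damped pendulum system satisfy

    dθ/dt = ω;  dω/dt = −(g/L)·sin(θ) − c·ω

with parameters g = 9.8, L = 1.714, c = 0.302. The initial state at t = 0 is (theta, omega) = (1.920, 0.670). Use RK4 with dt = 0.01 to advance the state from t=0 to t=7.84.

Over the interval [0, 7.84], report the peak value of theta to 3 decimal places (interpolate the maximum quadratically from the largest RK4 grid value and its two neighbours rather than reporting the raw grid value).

max theta = 1.961

t=0.000: state=(1.920, 0.670)
step 1 (dt=0.01): k1=(0.670, -5.575), k2=(0.642, -5.560), k3=(0.642, -5.560), k4=(0.614, -5.545); state += dt/6·(k1+2k2+2k3+k4)
t=0.010: state=(1.926, 0.614)
t=0.020: state=(1.932, 0.559)
t=0.030: state=(1.938, 0.504)
continuing one RK4 step at a time; state shown every 50 steps (Δt=0.5):
t=0.500: state=(1.593, -1.951)
t=1.000: state=(0.097, -3.558)
t=1.500: state=(-1.276, -1.483)
t=2.000: state=(-1.295, 1.338)
t=2.500: state=(-0.130, 2.883)
t=3.000: state=(1.003, 1.222)
t=3.500: state=(0.965, -1.299)
t=4.000: state=(-0.049, -2.307)
t=4.500: state=(-0.866, -0.659)
t=5.000: state=(-0.648, 1.405)
t=5.500: state=(0.242, 1.730)
t=6.000: state=(0.735, 0.080)
t=6.500: state=(0.351, -1.424)
t=7.000: state=(-0.375, -1.136)
t=7.500: state=(-0.573, 0.387)
t=7.840: state=(-0.294, 1.155)
largest grid value and its neighbours: theta(0.110)=1.96057, theta(0.120)=1.96103, theta(0.130)=1.96096
parabola through these three points peaks at t≈0.124 with theta≈1.96107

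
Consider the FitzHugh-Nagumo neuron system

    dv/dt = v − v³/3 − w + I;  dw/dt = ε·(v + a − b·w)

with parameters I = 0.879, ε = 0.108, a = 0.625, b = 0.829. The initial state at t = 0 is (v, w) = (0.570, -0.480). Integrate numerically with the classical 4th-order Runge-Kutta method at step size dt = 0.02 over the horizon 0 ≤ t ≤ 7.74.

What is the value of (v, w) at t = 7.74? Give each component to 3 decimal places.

(v, w) = (1.585, 1.222)

t=0.000: state=(0.570, -0.480)
step 1 (dt=0.02): k1=(1.867, 0.172), k2=(1.878, 0.174), k3=(1.878, 0.174), k4=(1.888, 0.176); state += dt/6·(k1+2k2+2k3+k4)
t=0.020: state=(0.608, -0.477)
t=0.040: state=(0.646, -0.473)
t=0.060: state=(0.684, -0.469)
continuing one RK4 step at a time; state shown every 25 steps (Δt=0.5):
t=0.500: state=(1.515, -0.370)
t=1.000: state=(2.003, -0.225)
t=1.500: state=(2.087, -0.074)
t=2.000: state=(2.067, 0.073)
t=2.500: state=(2.028, 0.211)
t=3.000: state=(1.986, 0.340)
t=3.500: state=(1.943, 0.462)
t=4.000: state=(1.900, 0.576)
t=4.500: state=(1.858, 0.683)
t=5.000: state=(1.816, 0.783)
t=5.500: state=(1.774, 0.877)
t=6.000: state=(1.732, 0.964)
t=6.500: state=(1.690, 1.045)
t=7.000: state=(1.647, 1.121)
t=7.500: state=(1.605, 1.190)
t=7.740: state=(1.585, 1.222)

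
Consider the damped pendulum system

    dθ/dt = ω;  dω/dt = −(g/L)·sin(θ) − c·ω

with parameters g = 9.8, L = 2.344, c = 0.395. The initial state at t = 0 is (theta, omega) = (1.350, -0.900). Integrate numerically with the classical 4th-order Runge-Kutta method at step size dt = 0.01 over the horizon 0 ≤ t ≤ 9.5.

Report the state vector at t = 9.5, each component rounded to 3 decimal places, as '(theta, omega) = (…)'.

(theta, omega) = (0.200, -0.108)

t=0.000: state=(1.350, -0.900)
step 1 (dt=0.01): k1=(-0.900, -3.724), k2=(-0.919, -3.712), k3=(-0.919, -3.712), k4=(-0.937, -3.701); state += dt/6·(k1+2k2+2k3+k4)
t=0.010: state=(1.341, -0.937)
t=0.020: state=(1.331, -0.974)
t=0.030: state=(1.321, -1.011)
continuing one RK4 step at a time; state shown every 50 steps (Δt=0.5):
t=0.500: state=(0.507, -2.259)
t=1.000: state=(-0.575, -1.717)
t=1.500: state=(-1.007, 0.031)
t=2.000: state=(-0.601, 1.449)
t=2.500: state=(0.213, 1.526)
t=3.000: state=(0.703, 0.324)
t=3.500: state=(0.535, -0.907)
t=4.000: state=(-0.045, -1.203)
t=4.500: state=(-0.482, -0.425)
t=5.000: state=(-0.436, 0.561)
t=5.500: state=(-0.031, 0.910)
t=6.000: state=(0.328, 0.417)
t=6.500: state=(0.342, -0.339)
t=7.000: state=(0.062, -0.675)
t=7.500: state=(-0.222, -0.369)
t=8.000: state=(-0.264, 0.198)
t=8.500: state=(-0.071, 0.495)
t=9.000: state=(0.148, 0.311)
t=9.500: state=(0.200, -0.108)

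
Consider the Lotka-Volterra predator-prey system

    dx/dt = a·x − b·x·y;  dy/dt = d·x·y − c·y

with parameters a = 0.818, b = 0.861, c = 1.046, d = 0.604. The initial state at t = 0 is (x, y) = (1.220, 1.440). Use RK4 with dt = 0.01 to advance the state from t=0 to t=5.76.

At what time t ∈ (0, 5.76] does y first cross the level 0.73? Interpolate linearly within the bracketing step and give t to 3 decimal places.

t=0.000: state=(1.220, 1.440)
step 1 (dt=0.01): k1=(-0.515, -0.445), k2=(-0.511, -0.447), k3=(-0.511, -0.447), k4=(-0.508, -0.448); state += dt/6·(k1+2k2+2k3+k4)
t=0.010: state=(1.215, 1.436)
t=0.020: state=(1.210, 1.431)
t=0.030: state=(1.205, 1.427)
continuing one RK4 step at a time; state shown every 20 steps (Δt=0.2):
t=0.200: state=(1.130, 1.346)
t=0.400: state=(1.065, 1.246)
t=0.600: state=(1.021, 1.147)
t=0.800: state=(0.995, 1.050)
t=1.000: state=(0.986, 0.960)
t=1.200: state=(0.991, 0.878)
t=1.400: state=(1.010, 0.803)
t=1.600: state=(1.042, 0.738)
t=1.620: state=(1.046, 0.731)
next step: t=1.630: state=(1.048, 0.728) — y has crossed 0.73
linear interpolation between t=1.620 (0.73149) and t=1.630 (0.72847) → t≈1.625

t = 1.625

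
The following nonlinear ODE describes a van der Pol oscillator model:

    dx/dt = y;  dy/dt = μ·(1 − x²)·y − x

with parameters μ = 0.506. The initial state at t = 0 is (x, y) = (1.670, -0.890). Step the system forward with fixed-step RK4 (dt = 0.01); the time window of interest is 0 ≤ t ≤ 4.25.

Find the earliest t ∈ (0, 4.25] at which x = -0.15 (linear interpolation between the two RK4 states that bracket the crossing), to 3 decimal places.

t = 1.237

t=0.000: state=(1.670, -0.890)
step 1 (dt=0.01): k1=(-0.890, -0.864), k2=(-0.894, -0.863), k3=(-0.894, -0.863), k4=(-0.899, -0.861); state += dt/6·(k1+2k2+2k3+k4)
t=0.010: state=(1.661, -0.899)
t=0.020: state=(1.652, -0.907)
t=0.030: state=(1.643, -0.916)
continuing one RK4 step at a time; state shown every 20 steps (Δt=0.2):
t=0.200: state=(1.475, -1.059)
t=0.400: state=(1.246, -1.233)
t=0.600: state=(0.981, -1.423)
t=0.800: state=(0.675, -1.637)
t=1.000: state=(0.325, -1.869)
t=1.200: state=(-0.072, -2.090)
t=1.230: state=(-0.135, -2.118)
next step: t=1.240: state=(-0.156, -2.127) — x has crossed -0.15
linear interpolation between t=1.230 (-0.13507) and t=1.240 (-0.15630) → t≈1.237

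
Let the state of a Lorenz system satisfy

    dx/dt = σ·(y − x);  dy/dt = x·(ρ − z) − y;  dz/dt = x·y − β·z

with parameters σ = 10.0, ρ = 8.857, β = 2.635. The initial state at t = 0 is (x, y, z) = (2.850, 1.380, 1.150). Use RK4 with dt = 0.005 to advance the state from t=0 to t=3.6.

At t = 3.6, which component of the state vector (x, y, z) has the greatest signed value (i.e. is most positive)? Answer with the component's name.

largest component: z

t=0.000: state=(2.850, 1.380, 1.150)
step 1 (dt=0.005): k1=(-14.700, 20.585, 0.903), k2=(-13.818, 20.244, 0.991), k3=(-13.848, 20.261, 0.991), k4=(-12.995, 19.936, 1.076); state += dt/6·(k1+2k2+2k3+k4)
t=0.005: state=(2.781, 1.481, 1.155)
t=0.010: state=(2.720, 1.579, 1.161)
t=0.015: state=(2.667, 1.675, 1.167)
continuing one RK4 step at a time; state shown every 40 steps (Δt=0.2):
t=0.200: state=(3.524, 4.827, 2.136)
t=0.400: state=(6.691, 8.069, 6.934)
t=0.600: state=(6.558, 5.025, 11.814)
t=0.800: state=(3.355, 2.235, 9.398)
t=1.000: state=(2.337, 2.310, 6.427)
t=1.200: state=(2.891, 3.437, 4.929)
t=1.400: state=(4.411, 5.325, 5.466)
t=1.600: state=(5.916, 6.269, 8.255)
t=1.800: state=(5.366, 4.607, 9.841)
t=2.000: state=(3.906, 3.388, 8.511)
t=2.200: state=(3.489, 3.564, 6.915)
t=2.400: state=(4.045, 4.480, 6.425)
t=2.600: state=(4.958, 5.344, 7.343)
t=2.800: state=(5.246, 5.113, 8.641)
t=3.000: state=(4.631, 4.254, 8.675)
t=3.200: state=(4.081, 3.951, 7.808)
t=3.400: state=(4.126, 4.280, 7.192)
t=3.600: state=(4.564, 4.804, 7.341)
compare at T: x=4.564, y=4.804, z=7.341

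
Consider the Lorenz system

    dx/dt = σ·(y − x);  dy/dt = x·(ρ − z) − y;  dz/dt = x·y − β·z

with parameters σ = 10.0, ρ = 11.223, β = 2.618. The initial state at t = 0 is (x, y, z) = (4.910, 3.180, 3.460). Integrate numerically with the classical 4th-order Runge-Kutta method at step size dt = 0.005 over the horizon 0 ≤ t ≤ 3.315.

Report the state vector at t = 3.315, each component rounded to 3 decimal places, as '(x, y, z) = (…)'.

(x, y, z) = (5.891, 5.937, 10.744)

t=0.000: state=(4.910, 3.180, 3.460)
step 1 (dt=0.005): k1=(-17.300, 34.936, 6.556), k2=(-15.994, 34.433, 6.800), k3=(-16.039, 34.457, 6.803), k4=(-14.775, 33.977, 7.044); state += dt/6·(k1+2k2+2k3+k4)
t=0.005: state=(4.830, 3.352, 3.494)
t=0.010: state=(4.762, 3.520, 3.530)
t=0.015: state=(4.705, 3.684, 3.569)
continuing one RK4 step at a time; state shown every 40 steps (Δt=0.2):
t=0.200: state=(6.576, 8.419, 7.327)
t=0.400: state=(7.807, 6.507, 14.396)
t=0.600: state=(3.978, 2.439, 12.142)
t=0.800: state=(2.588, 2.575, 8.272)
t=1.000: state=(3.448, 4.282, 6.457)
t=1.200: state=(5.723, 6.997, 8.041)
t=1.400: state=(7.028, 6.683, 12.387)
t=1.600: state=(4.972, 3.807, 12.105)
t=1.800: state=(3.628, 3.478, 9.355)
t=2.000: state=(4.149, 4.753, 7.957)
t=2.200: state=(5.672, 6.425, 9.154)
t=2.400: state=(6.290, 6.019, 11.632)
t=2.600: state=(5.052, 4.357, 11.387)
t=2.800: state=(4.235, 4.159, 9.635)
t=3.000: state=(4.656, 5.094, 8.856)
t=3.200: state=(5.620, 6.018, 9.834)
t=3.315: state=(5.891, 5.937, 10.744)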